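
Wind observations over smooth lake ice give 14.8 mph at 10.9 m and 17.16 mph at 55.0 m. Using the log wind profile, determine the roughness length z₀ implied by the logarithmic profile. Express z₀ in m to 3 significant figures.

z₀ ≈ 0.000426 m

Log law: V(z) ∝ ln(z/z₀). With r = V₁/V₂ = 14.8/17.16 = 0.86247,
r · ln(z₂/z₀) = ln(z₁/z₀) ⇒ ln z₀ = (ln z₁ − r·ln z₂)/(1 − r)
ln z₀ = (2.38876 − 0.86247×4.00733) / 0.13753 = -7.7616
z₀ = exp(-7.7616) = 0.0004258 m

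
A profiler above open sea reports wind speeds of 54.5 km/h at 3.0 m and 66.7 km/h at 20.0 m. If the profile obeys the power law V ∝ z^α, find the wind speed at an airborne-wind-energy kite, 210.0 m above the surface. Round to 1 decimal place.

First find α: α = ln(V₂/V₁)/ln(z₂/z₁) = ln(66.7/54.5)/ln(20.0/3.0) = 0.20200/1.89712 = 0.1065
Extrapolate from 20.0 m to 210.0 m: V₃ = 66.7 × (210.0/20.0)^0.1065 = 66.7 × 1.2845 = 85.6765 km/h

85.7 km/h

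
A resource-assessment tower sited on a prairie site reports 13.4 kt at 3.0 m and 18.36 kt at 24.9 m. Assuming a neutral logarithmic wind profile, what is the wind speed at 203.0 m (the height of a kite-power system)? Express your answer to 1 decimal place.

Log law: V ∝ ln(z/z₀). From the pair, with r = V₁/V₂ = 0.72985,
ln z₀ = (ln z₁ − r·ln z₂)/(1 − r) = (1.0986 − 0.72985×3.2149)/0.27015 = -4.6187 → z₀ = 0.009866 m
V₃ = V₁ · ln(z₃/z₀)/ln(z₁/z₀) = 13.4 × 9.9319/5.7173 = 23.2780 kt

23.3 kt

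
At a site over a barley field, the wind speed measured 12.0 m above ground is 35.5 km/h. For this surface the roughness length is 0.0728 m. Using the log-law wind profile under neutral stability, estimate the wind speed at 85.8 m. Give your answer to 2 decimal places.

Log law: V(z) ∝ ln(z/z₀), so V₂/V₁ = ln(z₂/z₀) / ln(z₁/z₀).
ln(85.8/0.0728) = 7.0721, ln(12.0/0.0728) = 5.1049
V₂ = 35.5 × 7.0721/5.1049 = 35.5 × 1.3853 = 49.1794 km/h

49.18 km/h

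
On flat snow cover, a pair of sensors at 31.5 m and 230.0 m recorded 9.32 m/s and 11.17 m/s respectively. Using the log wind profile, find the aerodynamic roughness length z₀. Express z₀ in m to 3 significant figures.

Log law: V(z) ∝ ln(z/z₀). With r = V₁/V₂ = 9.32/11.17 = 0.83438,
r · ln(z₂/z₀) = ln(z₁/z₀) ⇒ ln z₀ = (ln z₁ − r·ln z₂)/(1 − r)
ln z₀ = (3.44999 − 0.83438×5.43808) / 0.16562 = -6.5657
z₀ = exp(-6.5657) = 0.001408 m

z₀ ≈ 0.00141 m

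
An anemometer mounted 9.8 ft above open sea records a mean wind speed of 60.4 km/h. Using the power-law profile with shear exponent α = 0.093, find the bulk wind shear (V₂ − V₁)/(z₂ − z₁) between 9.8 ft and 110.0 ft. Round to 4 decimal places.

Power law: V₂ = V₁ · (z₂/z₁)^α = 60.4 × (11.2245)^0.093 = 75.6315 km/h
ΔV/Δz = (75.6315 − 60.4)/(110.0 − 9.8) = 15.2315/100.2000 = 0.15201 km/h/ft

0.1520 km/h/ft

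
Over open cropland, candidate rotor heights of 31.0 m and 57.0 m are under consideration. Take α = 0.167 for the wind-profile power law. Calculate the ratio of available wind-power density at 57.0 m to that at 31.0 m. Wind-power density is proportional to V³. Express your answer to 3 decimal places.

1.357

Speed ratio: V_B/V_A = (z_B/z_A)^α = (57.0/31.0)^0.167 = (1.8387)^0.167 = 1.10707
Power-density ratio: P_B/P_A = (V_B/V_A)³ = (1.10707)³ = 1.35682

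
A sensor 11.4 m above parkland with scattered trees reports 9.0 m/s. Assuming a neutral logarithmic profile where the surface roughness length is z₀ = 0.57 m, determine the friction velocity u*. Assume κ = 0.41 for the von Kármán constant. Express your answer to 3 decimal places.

u* ≈ 1.232 m/s

Log law: V(z) = (u*/κ) · ln(z/z₀) ⇒ u* = κ · V / ln(z/z₀)
u* = 0.41 × 9.0 / ln(11.4/0.57) = 0.41 × 9.0 / 2.9957
   = 3.6900 / 2.9957 = 1.2318 m/s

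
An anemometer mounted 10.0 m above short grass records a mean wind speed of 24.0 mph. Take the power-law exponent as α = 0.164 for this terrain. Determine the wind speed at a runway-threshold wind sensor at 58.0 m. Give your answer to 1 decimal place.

32.0 mph

Power-law profile: V₂ = V₁ · (z₂/z₁)^α
V₂ = 24.0 × (58.0/10.0)^0.164 = 24.0 × (5.8000)^0.164
    = 24.0 × 1.3341 = 32.0194 mph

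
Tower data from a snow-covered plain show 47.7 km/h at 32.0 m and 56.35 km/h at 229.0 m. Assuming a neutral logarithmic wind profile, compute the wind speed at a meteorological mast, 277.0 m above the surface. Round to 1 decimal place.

57.2 km/h

Log law: V ∝ ln(z/z₀). From the pair, with r = V₁/V₂ = 0.84650,
ln z₀ = (ln z₁ − r·ln z₂)/(1 − r) = (3.4657 − 0.84650×5.4337)/0.15350 = -7.3866 → z₀ = 0.0006195 m
V₃ = V₁ · ln(z₃/z₀)/ln(z₁/z₀) = 47.7 × 13.0106/10.8524 = 57.1864 km/h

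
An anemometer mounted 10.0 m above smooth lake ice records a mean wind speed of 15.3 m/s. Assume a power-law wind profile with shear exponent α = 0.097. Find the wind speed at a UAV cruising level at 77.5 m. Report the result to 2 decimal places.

Power-law profile: V₂ = V₁ · (z₂/z₁)^α
V₂ = 15.3 × (77.5/10.0)^0.097 = 15.3 × (7.7500)^0.097
    = 15.3 × 1.2197 = 18.6618 m/s

18.66 m/s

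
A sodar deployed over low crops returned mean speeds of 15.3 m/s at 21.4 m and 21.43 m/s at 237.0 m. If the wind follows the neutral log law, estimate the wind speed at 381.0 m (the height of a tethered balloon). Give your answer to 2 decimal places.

22.64 m/s

Log law: V ∝ ln(z/z₀). From the pair, with r = V₁/V₂ = 0.71395,
ln z₀ = (ln z₁ − r·ln z₂)/(1 − r) = (3.0634 − 0.71395×5.4681)/0.28605 = -2.9385 → z₀ = 0.05295 m
V₃ = V₁ · ln(z₃/z₀)/ln(z₁/z₀) = 15.3 × 8.8813/6.0019 = 22.6402 m/s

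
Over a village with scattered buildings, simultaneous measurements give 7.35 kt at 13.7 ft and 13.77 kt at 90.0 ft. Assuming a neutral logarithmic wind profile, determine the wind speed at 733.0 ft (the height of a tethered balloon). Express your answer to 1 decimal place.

Log law: V ∝ ln(z/z₀). From the pair, with r = V₁/V₂ = 0.53377,
ln z₀ = (ln z₁ − r·ln z₂)/(1 − r) = (2.6174 − 0.53377×4.4998)/0.46623 = 0.4623 → z₀ = 1.588 ft
V₃ = V₁ · ln(z₃/z₀)/ln(z₁/z₀) = 7.35 × 6.1348/2.1551 = 20.9230 kt

20.9 kt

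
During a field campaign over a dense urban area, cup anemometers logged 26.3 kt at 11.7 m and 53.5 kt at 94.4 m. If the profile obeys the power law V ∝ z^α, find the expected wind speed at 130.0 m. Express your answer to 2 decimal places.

First find α: α = ln(V₂/V₁)/ln(z₂/z₁) = ln(53.5/26.3)/ln(94.4/11.7) = 0.71011/2.08795 = 0.3401
Extrapolate from 94.4 m to 130.0 m: V₃ = 53.5 × (130.0/94.4)^0.3401 = 53.5 × 1.1150 = 59.6510 kt

59.65 kt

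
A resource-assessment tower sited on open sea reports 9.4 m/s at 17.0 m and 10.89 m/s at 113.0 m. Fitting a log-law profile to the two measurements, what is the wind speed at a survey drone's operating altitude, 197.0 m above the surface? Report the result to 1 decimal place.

Log law: V ∝ ln(z/z₀). From the pair, with r = V₁/V₂ = 0.86318,
ln z₀ = (ln z₁ − r·ln z₂)/(1 − r) = (2.8332 − 0.86318×4.7274)/0.13682 = -9.1166 → z₀ = 0.0001098 m
V₃ = V₁ · ln(z₃/z₀)/ln(z₁/z₀) = 9.4 × 14.3998/11.9498 = 11.3272 m/s

11.3 m/s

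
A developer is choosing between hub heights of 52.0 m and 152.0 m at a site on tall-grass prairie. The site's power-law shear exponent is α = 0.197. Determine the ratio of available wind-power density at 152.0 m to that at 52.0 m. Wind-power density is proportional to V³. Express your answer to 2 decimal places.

Speed ratio: V_B/V_A = (z_B/z_A)^α = (152.0/52.0)^0.197 = (2.9231)^0.197 = 1.23529
Power-density ratio: P_B/P_A = (V_B/V_A)³ = (1.23529)³ = 1.88500

1.89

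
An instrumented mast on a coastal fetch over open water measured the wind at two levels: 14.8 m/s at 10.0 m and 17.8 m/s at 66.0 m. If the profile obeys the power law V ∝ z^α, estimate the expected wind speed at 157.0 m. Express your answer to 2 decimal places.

19.37 m/s

First find α: α = ln(V₂/V₁)/ln(z₂/z₁) = ln(17.8/14.8)/ln(66.0/10.0) = 0.18457/1.88707 = 0.0978
Extrapolate from 66.0 m to 157.0 m: V₃ = 17.8 × (157.0/66.0)^0.0978 = 17.8 × 1.0885 = 19.3745 m/s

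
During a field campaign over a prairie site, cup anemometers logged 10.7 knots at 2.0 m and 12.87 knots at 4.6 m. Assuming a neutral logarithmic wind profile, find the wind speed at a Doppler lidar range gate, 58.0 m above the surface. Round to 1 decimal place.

Log law: V ∝ ln(z/z₀). From the pair, with r = V₁/V₂ = 0.83139,
ln z₀ = (ln z₁ − r·ln z₂)/(1 − r) = (0.6931 − 0.83139×1.5261)/0.16861 = -3.4138 → z₀ = 0.03292 m
V₃ = V₁ · ln(z₃/z₀)/ln(z₁/z₀) = 10.7 × 7.4743/4.1070 = 19.4729 knots

19.5 knots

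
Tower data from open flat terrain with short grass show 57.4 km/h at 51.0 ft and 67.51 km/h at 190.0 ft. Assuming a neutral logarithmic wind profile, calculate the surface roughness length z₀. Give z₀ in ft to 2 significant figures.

z₀ ≈ 0.029 ft

Log law: V(z) ∝ ln(z/z₀). With r = V₁/V₂ = 57.4/67.51 = 0.85024,
r · ln(z₂/z₀) = ln(z₁/z₀) ⇒ ln z₀ = (ln z₁ − r·ln z₂)/(1 − r)
ln z₀ = (3.93183 − 0.85024×5.24702) / 0.14976 = -3.5353
z₀ = exp(-3.5353) = 0.02915 ft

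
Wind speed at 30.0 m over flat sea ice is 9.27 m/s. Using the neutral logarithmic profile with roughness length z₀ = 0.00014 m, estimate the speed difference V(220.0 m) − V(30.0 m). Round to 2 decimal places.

1.50 m/s

Log law: V₂ = V₁ · ln(z₂/z₀)/ln(z₁/z₀) = 9.27 × 14.2675/12.2751 = 10.7747 m/s
ΔV = 10.7747 − 9.27 = 1.5047 m/s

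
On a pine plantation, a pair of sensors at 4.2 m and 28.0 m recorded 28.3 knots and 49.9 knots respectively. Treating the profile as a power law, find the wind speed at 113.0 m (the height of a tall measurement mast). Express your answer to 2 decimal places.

First find α: α = ln(V₂/V₁)/ln(z₂/z₁) = ln(49.9/28.3)/ln(28.0/4.2) = 0.56716/1.89712 = 0.2990
Extrapolate from 28.0 m to 113.0 m: V₃ = 49.9 × (113.0/28.0)^0.2990 = 49.9 × 1.5176 = 75.7260 knots

75.73 knots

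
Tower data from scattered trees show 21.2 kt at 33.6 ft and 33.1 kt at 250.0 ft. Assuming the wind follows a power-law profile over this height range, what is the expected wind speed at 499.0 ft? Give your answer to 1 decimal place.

38.6 kt

First find α: α = ln(V₂/V₁)/ln(z₂/z₁) = ln(33.1/21.2)/ln(250.0/33.6) = 0.44553/2.00693 = 0.2220
Extrapolate from 250.0 ft to 499.0 ft: V₃ = 33.1 × (499.0/250.0)^0.2220 = 33.1 × 1.1658 = 38.5889 kt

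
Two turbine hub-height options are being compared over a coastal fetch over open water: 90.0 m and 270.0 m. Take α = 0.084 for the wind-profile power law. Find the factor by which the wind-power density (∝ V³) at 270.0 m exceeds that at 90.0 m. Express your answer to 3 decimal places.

1.319

Speed ratio: V_B/V_A = (z_B/z_A)^α = (270.0/90.0)^0.084 = (3.0000)^0.084 = 1.09668
Power-density ratio: P_B/P_A = (V_B/V_A)³ = (1.09668)³ = 1.31897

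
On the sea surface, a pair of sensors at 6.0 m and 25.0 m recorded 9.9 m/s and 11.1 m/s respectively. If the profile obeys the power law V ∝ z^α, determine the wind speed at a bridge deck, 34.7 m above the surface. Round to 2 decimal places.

First find α: α = ln(V₂/V₁)/ln(z₂/z₁) = ln(11.1/9.9)/ln(25.0/6.0) = 0.11441/1.42712 = 0.0802
Extrapolate from 25.0 m to 34.7 m: V₃ = 11.1 × (34.7/25.0)^0.0802 = 11.1 × 1.0266 = 11.3956 m/s

11.40 m/s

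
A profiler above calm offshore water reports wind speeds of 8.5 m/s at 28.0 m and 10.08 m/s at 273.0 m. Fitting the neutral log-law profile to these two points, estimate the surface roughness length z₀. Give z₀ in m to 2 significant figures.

z₀ ≈ 0.00013 m

Log law: V(z) ∝ ln(z/z₀). With r = V₁/V₂ = 8.5/10.08 = 0.84325,
r · ln(z₂/z₀) = ln(z₁/z₀) ⇒ ln z₀ = (ln z₁ − r·ln z₂)/(1 − r)
ln z₀ = (3.33220 − 0.84325×5.60947) / 0.15675 = -8.9189
z₀ = exp(-8.9189) = 0.0001338 m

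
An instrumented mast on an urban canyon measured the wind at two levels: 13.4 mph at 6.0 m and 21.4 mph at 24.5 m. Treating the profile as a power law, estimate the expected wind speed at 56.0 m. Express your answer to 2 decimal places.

First find α: α = ln(V₂/V₁)/ln(z₂/z₁) = ln(21.4/13.4)/ln(24.5/6.0) = 0.46814/1.40691 = 0.3327
Extrapolate from 24.5 m to 56.0 m: V₃ = 21.4 × (56.0/24.5)^0.3327 = 21.4 × 1.3166 = 28.1757 mph

28.18 mph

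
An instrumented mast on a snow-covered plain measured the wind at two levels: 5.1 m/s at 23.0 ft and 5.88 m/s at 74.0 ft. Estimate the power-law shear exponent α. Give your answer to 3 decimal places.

Power law: V₂/V₁ = (z₂/z₁)^α ⇒ α = ln(V₂/V₁) / ln(z₂/z₁)
α = ln(5.88/5.1) / ln(74.0/23.0) = ln(1.1529) / ln(3.2174)
  = 0.14232 / 1.16857 = 0.12179

α ≈ 0.122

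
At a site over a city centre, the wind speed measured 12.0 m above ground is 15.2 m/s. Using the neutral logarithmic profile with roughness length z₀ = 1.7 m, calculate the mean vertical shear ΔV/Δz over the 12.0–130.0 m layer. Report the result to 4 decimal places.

0.1570 m/s/m

Log law: V₂ = V₁ · ln(z₂/z₀)/ln(z₁/z₀) = 15.2 × 4.3369/1.9543 = 33.7316 m/s
ΔV/Δz = (33.7316 − 15.2)/(130.0 − 12.0) = 18.5316/118.0000 = 0.15705 m/s/m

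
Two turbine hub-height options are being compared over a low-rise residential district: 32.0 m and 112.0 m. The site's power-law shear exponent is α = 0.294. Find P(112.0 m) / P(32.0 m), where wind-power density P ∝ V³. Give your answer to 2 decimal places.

Speed ratio: V_B/V_A = (z_B/z_A)^α = (112.0/32.0)^0.294 = (3.5000)^0.294 = 1.44529
Power-density ratio: P_B/P_A = (V_B/V_A)³ = (1.44529)³ = 3.01903

3.02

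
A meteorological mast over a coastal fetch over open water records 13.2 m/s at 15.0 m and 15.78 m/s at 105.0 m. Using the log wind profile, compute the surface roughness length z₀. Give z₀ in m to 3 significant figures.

Log law: V(z) ∝ ln(z/z₀). With r = V₁/V₂ = 13.2/15.78 = 0.83650,
r · ln(z₂/z₀) = ln(z₁/z₀) ⇒ ln z₀ = (ln z₁ − r·ln z₂)/(1 − r)
ln z₀ = (2.70805 − 0.83650×4.65396) / 0.16350 = -7.2478
z₀ = exp(-7.2478) = 0.0007118 m

z₀ ≈ 0.000712 m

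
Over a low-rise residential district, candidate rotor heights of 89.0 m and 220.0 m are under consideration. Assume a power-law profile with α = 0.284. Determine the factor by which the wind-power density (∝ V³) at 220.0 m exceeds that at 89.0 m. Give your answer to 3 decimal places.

2.162

Speed ratio: V_B/V_A = (z_B/z_A)^α = (220.0/89.0)^0.284 = (2.4719)^0.284 = 1.29307
Power-density ratio: P_B/P_A = (V_B/V_A)³ = (1.29307)³ = 2.16204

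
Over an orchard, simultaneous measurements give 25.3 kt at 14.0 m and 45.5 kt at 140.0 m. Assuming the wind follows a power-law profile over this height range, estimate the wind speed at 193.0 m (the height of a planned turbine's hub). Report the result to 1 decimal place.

First find α: α = ln(V₂/V₁)/ln(z₂/z₁) = ln(45.5/25.3)/ln(140.0/14.0) = 0.58691/2.30259 = 0.2549
Extrapolate from 140.0 m to 193.0 m: V₃ = 45.5 × (193.0/140.0)^0.2549 = 45.5 × 1.0853 = 49.3800 kt

49.4 kt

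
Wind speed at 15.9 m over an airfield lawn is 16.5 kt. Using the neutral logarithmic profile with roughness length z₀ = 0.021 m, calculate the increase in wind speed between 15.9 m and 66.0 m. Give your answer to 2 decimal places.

Log law: V₂ = V₁ · ln(z₂/z₀)/ln(z₁/z₀) = 16.5 × 8.0529/6.6296 = 20.0425 kt
ΔV = 20.0425 − 16.5 = 3.5425 kt

3.54 kt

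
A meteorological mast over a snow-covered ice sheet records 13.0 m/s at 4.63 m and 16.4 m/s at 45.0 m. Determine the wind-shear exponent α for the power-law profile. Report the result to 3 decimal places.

Power law: V₂/V₁ = (z₂/z₁)^α ⇒ α = ln(V₂/V₁) / ln(z₂/z₁)
α = ln(16.4/13.0) / ln(45.0/4.63) = ln(1.2615) / ln(9.7192)
  = 0.23233 / 2.27411 = 0.10216

α ≈ 0.102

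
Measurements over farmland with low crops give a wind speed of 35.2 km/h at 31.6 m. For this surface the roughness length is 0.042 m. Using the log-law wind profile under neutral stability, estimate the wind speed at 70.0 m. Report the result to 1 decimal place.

Log law: V(z) ∝ ln(z/z₀), so V₂/V₁ = ln(z₂/z₀) / ln(z₁/z₀).
ln(70.0/0.042) = 7.4186, ln(31.6/0.042) = 6.6232
V₂ = 35.2 × 7.4186/6.6232 = 35.2 × 1.1201 = 39.4269 km/h

39.4 km/h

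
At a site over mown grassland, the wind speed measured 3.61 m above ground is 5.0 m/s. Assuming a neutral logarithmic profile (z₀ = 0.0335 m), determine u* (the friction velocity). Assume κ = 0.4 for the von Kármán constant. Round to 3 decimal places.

Log law: V(z) = (u*/κ) · ln(z/z₀) ⇒ u* = κ · V / ln(z/z₀)
u* = 0.4 × 5.0 / ln(3.61/0.0335) = 0.4 × 5.0 / 4.6799
   = 2.0000 / 4.6799 = 0.4274 m/s

u* ≈ 0.427 m/s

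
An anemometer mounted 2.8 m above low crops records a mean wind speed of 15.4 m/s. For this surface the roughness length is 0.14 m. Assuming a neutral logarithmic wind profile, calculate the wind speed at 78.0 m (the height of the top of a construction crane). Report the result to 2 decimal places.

Log law: V(z) ∝ ln(z/z₀), so V₂/V₁ = ln(z₂/z₀) / ln(z₁/z₀).
ln(78.0/0.14) = 6.3228, ln(2.8/0.14) = 2.9957
V₂ = 15.4 × 6.3228/2.9957 = 15.4 × 2.1106 = 32.5034 m/s

32.50 m/s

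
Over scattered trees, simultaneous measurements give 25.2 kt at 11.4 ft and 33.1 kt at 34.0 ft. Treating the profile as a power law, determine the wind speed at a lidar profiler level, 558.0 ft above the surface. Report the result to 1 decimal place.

66.5 kt

First find α: α = ln(V₂/V₁)/ln(z₂/z₁) = ln(33.1/25.2)/ln(34.0/11.4) = 0.27269/1.09275 = 0.2495
Extrapolate from 34.0 ft to 558.0 ft: V₃ = 33.1 × (558.0/34.0)^0.2495 = 33.1 × 2.0102 = 66.5371 kt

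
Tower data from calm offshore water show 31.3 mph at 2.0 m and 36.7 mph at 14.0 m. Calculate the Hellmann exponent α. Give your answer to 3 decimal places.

Power law: V₂/V₁ = (z₂/z₁)^α ⇒ α = ln(V₂/V₁) / ln(z₂/z₁)
α = ln(36.7/31.3) / ln(14.0/2.0) = ln(1.1725) / ln(7.0000)
  = 0.15916 / 1.94591 = 0.08179

α ≈ 0.082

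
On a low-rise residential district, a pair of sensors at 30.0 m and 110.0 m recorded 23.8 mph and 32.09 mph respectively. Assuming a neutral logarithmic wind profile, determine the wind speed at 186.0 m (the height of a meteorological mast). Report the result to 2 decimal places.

Log law: V ∝ ln(z/z₀). From the pair, with r = V₁/V₂ = 0.74166,
ln z₀ = (ln z₁ − r·ln z₂)/(1 − r) = (3.4012 − 0.74166×4.7005)/0.25834 = -0.3290 → z₀ = 0.7197 m
V₃ = V₁ · ln(z₃/z₀)/ln(z₁/z₀) = 23.8 × 5.5547/3.7301 = 35.4414 mph

35.44 mph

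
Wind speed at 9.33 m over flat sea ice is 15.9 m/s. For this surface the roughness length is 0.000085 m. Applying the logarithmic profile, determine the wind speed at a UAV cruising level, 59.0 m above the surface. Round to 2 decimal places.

Log law: V(z) ∝ ln(z/z₀), so V₂/V₁ = ln(z₂/z₀) / ln(z₁/z₀).
ln(59.0/0.000085) = 13.4504, ln(9.33/0.000085) = 11.6061
V₂ = 15.9 × 13.4504/11.6061 = 15.9 × 1.1589 = 18.4266 m/s

18.43 m/s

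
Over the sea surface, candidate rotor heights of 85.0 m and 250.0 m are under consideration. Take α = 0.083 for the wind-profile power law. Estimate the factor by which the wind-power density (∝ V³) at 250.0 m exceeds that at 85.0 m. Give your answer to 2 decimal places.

1.31

Speed ratio: V_B/V_A = (z_B/z_A)^α = (250.0/85.0)^0.083 = (2.9412)^0.083 = 1.09367
Power-density ratio: P_B/P_A = (V_B/V_A)³ = (1.09367)³ = 1.30816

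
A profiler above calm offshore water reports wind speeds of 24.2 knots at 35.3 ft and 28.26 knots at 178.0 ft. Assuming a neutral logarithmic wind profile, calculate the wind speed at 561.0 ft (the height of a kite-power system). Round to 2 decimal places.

31.14 knots

Log law: V ∝ ln(z/z₀). From the pair, with r = V₁/V₂ = 0.85633,
ln z₀ = (ln z₁ − r·ln z₂)/(1 − r) = (3.5639 − 0.85633×5.1818)/0.14367 = -6.0798 → z₀ = 0.002289 ft
V₃ = V₁ · ln(z₃/z₀)/ln(z₁/z₀) = 24.2 × 12.4095/9.6436 = 31.1407 knots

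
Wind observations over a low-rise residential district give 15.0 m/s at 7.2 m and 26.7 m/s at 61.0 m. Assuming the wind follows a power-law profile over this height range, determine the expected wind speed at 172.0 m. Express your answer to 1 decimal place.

35.3 m/s

First find α: α = ln(V₂/V₁)/ln(z₂/z₁) = ln(26.7/15.0)/ln(61.0/7.2) = 0.57661/2.13679 = 0.2698
Extrapolate from 61.0 m to 172.0 m: V₃ = 26.7 × (172.0/61.0)^0.2698 = 26.7 × 1.3228 = 35.3181 m/s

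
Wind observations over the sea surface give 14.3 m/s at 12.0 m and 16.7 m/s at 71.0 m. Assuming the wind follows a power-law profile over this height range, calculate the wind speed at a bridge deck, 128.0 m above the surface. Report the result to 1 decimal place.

17.6 m/s

First find α: α = ln(V₂/V₁)/ln(z₂/z₁) = ln(16.7/14.3)/ln(71.0/12.0) = 0.15515/1.77777 = 0.0873
Extrapolate from 71.0 m to 128.0 m: V₃ = 16.7 × (128.0/71.0)^0.0873 = 16.7 × 1.0528 = 17.5814 m/s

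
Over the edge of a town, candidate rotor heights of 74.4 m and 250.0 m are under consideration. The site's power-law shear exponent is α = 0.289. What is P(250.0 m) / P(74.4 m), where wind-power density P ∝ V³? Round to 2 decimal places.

Speed ratio: V_B/V_A = (z_B/z_A)^α = (250.0/74.4)^0.289 = (3.3602)^0.289 = 1.41945
Power-density ratio: P_B/P_A = (V_B/V_A)³ = (1.41945)³ = 2.85996

2.86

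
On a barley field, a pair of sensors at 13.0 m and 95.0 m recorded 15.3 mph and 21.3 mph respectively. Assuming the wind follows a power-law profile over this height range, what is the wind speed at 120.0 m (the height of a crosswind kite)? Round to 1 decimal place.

First find α: α = ln(V₂/V₁)/ln(z₂/z₁) = ln(21.3/15.3)/ln(95.0/13.0) = 0.33085/1.98893 = 0.1663
Extrapolate from 95.0 m to 120.0 m: V₃ = 21.3 × (120.0/95.0)^0.1663 = 21.3 × 1.0396 = 22.1440 mph

22.1 mph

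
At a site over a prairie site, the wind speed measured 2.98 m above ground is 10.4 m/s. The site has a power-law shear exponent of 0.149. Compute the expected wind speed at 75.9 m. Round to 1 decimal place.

Power-law profile: V₂ = V₁ · (z₂/z₁)^α
V₂ = 10.4 × (75.9/2.98)^0.149 = 10.4 × (25.4698)^0.149
    = 10.4 × 1.6199 = 16.8473 m/s

16.8 m/s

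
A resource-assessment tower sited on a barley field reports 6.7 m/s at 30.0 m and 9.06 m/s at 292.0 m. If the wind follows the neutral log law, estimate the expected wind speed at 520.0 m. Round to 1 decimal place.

9.7 m/s

Log law: V ∝ ln(z/z₀). From the pair, with r = V₁/V₂ = 0.73951,
ln z₀ = (ln z₁ − r·ln z₂)/(1 − r) = (3.4012 − 0.73951×5.6768)/0.26049 = -3.0591 → z₀ = 0.04693 m
V₃ = V₁ · ln(z₃/z₀)/ln(z₁/z₀) = 6.7 × 9.3129/6.4603 = 9.6585 m/s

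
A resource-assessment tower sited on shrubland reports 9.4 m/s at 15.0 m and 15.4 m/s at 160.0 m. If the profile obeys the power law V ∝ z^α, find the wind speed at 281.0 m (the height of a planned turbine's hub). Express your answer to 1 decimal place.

17.3 m/s

First find α: α = ln(V₂/V₁)/ln(z₂/z₁) = ln(15.4/9.4)/ln(160.0/15.0) = 0.49366/2.36712 = 0.2085
Extrapolate from 160.0 m to 281.0 m: V₃ = 15.4 × (281.0/160.0)^0.2085 = 15.4 × 1.1246 = 17.3192 m/s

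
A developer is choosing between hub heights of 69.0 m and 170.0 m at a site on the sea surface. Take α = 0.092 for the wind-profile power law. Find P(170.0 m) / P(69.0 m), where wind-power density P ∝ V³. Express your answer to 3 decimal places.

1.283

Speed ratio: V_B/V_A = (z_B/z_A)^α = (170.0/69.0)^0.092 = (2.4638)^0.092 = 1.08649
Power-density ratio: P_B/P_A = (V_B/V_A)³ = (1.08649)³ = 1.28257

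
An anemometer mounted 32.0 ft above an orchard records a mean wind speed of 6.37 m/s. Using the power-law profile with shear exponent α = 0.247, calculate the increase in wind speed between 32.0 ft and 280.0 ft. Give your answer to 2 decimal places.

Power law: V₂ = V₁ · (z₂/z₁)^α = 6.37 × (8.7500)^0.247 = 10.8847 m/s
ΔV = 10.8847 − 6.37 = 4.5147 m/s

4.51 m/s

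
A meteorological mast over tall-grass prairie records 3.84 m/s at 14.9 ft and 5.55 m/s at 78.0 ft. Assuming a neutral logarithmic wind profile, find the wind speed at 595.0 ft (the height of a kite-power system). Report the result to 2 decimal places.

7.65 m/s

Log law: V ∝ ln(z/z₀). From the pair, with r = V₁/V₂ = 0.69189,
ln z₀ = (ln z₁ − r·ln z₂)/(1 − r) = (2.7014 − 0.69189×4.3567)/0.30811 = -1.0159 → z₀ = 0.3621 ft
V₃ = V₁ · ln(z₃/z₀)/ln(z₁/z₀) = 3.84 × 7.4045/3.7173 = 7.6489 m/s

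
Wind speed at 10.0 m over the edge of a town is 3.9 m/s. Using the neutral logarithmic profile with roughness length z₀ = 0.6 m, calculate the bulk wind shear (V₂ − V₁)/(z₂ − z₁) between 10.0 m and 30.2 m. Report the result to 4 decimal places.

0.0758 m/s/m

Log law: V₂ = V₁ · ln(z₂/z₀)/ln(z₁/z₀) = 3.9 × 3.9187/2.8134 = 5.4321 m/s
ΔV/Δz = (5.4321 − 3.9)/(30.2 − 10.0) = 1.5321/20.2000 = 0.07585 m/s/m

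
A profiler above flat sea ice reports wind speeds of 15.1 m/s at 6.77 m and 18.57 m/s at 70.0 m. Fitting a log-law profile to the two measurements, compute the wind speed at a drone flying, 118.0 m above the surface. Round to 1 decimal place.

19.3 m/s

Log law: V ∝ ln(z/z₀). From the pair, with r = V₁/V₂ = 0.81314,
ln z₀ = (ln z₁ − r·ln z₂)/(1 − r) = (1.9125 − 0.81314×4.2485)/0.18686 = -8.2528 → z₀ = 0.0002605 m
V₃ = V₁ · ln(z₃/z₀)/ln(z₁/z₀) = 15.1 × 13.0235/10.1653 = 19.3457 m/s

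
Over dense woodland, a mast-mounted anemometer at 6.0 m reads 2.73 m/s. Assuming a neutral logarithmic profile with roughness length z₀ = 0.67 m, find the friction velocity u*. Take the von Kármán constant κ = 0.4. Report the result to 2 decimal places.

Log law: V(z) = (u*/κ) · ln(z/z₀) ⇒ u* = κ · V / ln(z/z₀)
u* = 0.4 × 2.73 / ln(6.0/0.67) = 0.4 × 2.73 / 2.1922
   = 1.0920 / 2.1922 = 0.4981 m/s

u* ≈ 0.50 m/s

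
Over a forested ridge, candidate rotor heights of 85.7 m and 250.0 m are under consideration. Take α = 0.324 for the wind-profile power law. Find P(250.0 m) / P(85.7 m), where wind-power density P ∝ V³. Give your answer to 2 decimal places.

Speed ratio: V_B/V_A = (z_B/z_A)^α = (250.0/85.7)^0.324 = (2.9172)^0.324 = 1.41464
Power-density ratio: P_B/P_A = (V_B/V_A)³ = (1.41464)³ = 2.83100

2.83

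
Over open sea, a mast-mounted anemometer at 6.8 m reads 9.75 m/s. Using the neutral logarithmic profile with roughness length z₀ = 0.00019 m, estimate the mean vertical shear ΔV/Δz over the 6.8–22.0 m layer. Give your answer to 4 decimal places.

0.0718 m/s/m

Log law: V₂ = V₁ · ln(z₂/z₀)/ln(z₁/z₀) = 9.75 × 11.6595/10.4854 = 10.8418 m/s
ΔV/Δz = (10.8418 − 9.75)/(22.0 − 6.8) = 1.0918/15.2000 = 0.07183 m/s/m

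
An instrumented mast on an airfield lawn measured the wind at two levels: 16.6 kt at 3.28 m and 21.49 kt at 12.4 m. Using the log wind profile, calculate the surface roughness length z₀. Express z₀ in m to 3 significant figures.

Log law: V(z) ∝ ln(z/z₀). With r = V₁/V₂ = 16.6/21.49 = 0.77245,
r · ln(z₂/z₀) = ln(z₁/z₀) ⇒ ln z₀ = (ln z₁ − r·ln z₂)/(1 − r)
ln z₀ = (1.18784 − 0.77245×2.51770) / 0.22755 = -3.3266
z₀ = exp(-3.3266) = 0.03592 m

z₀ ≈ 0.0359 m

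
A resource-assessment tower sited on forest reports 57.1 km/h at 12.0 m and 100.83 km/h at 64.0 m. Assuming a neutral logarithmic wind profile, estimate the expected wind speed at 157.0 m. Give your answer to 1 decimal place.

Log law: V ∝ ln(z/z₀). From the pair, with r = V₁/V₂ = 0.56630,
ln z₀ = (ln z₁ − r·ln z₂)/(1 − r) = (2.4849 − 0.56630×4.1589)/0.43370 = 0.2991 → z₀ = 1.349 m
V₃ = V₁ · ln(z₃/z₀)/ln(z₁/z₀) = 57.1 × 4.7571/2.1858 = 124.2722 km/h

124.3 km/h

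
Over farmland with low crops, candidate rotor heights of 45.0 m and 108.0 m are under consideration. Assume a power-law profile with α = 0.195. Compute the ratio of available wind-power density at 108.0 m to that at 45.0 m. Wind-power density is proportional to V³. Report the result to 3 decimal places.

Speed ratio: V_B/V_A = (z_B/z_A)^α = (108.0/45.0)^0.195 = (2.4000)^0.195 = 1.18615
Power-density ratio: P_B/P_A = (V_B/V_A)³ = (1.18615)³ = 1.66887

1.669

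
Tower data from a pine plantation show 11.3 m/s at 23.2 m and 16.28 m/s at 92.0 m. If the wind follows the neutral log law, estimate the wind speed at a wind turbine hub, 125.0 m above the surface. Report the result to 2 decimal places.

Log law: V ∝ ln(z/z₀). From the pair, with r = V₁/V₂ = 0.69410,
ln z₀ = (ln z₁ − r·ln z₂)/(1 − r) = (3.1442 − 0.69410×4.5218)/0.30590 = 0.0182 → z₀ = 1.018 m
V₃ = V₁ · ln(z₃/z₀)/ln(z₁/z₀) = 11.3 × 4.8101/3.1260 = 17.3881 m/s

17.39 m/s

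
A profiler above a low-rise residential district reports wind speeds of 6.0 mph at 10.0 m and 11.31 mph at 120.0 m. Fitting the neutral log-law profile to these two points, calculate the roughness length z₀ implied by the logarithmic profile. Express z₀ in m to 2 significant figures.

Log law: V(z) ∝ ln(z/z₀). With r = V₁/V₂ = 6.0/11.31 = 0.53050,
r · ln(z₂/z₀) = ln(z₁/z₀) ⇒ ln z₀ = (ln z₁ − r·ln z₂)/(1 − r)
ln z₀ = (2.30259 − 0.53050×4.78749) / 0.46950 = -0.5052
z₀ = exp(-0.5052) = 0.6034 m

z₀ ≈ 0.60 m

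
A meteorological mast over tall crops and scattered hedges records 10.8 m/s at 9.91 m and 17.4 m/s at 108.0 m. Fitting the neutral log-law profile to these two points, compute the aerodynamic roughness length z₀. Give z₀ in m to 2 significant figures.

z₀ ≈ 0.20 m

Log law: V(z) ∝ ln(z/z₀). With r = V₁/V₂ = 10.8/17.4 = 0.62069,
r · ln(z₂/z₀) = ln(z₁/z₀) ⇒ ln z₀ = (ln z₁ − r·ln z₂)/(1 − r)
ln z₀ = (2.29354 − 0.62069×4.68213) / 0.37931 = -1.6151
z₀ = exp(-1.6151) = 0.1989 m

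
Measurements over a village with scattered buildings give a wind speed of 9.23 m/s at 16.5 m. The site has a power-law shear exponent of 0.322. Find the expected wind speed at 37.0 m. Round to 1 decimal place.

12.0 m/s

Power-law profile: V₂ = V₁ · (z₂/z₁)^α
V₂ = 9.23 × (37.0/16.5)^0.322 = 9.23 × (2.2424)^0.322
    = 9.23 × 1.2970 = 11.9711 m/s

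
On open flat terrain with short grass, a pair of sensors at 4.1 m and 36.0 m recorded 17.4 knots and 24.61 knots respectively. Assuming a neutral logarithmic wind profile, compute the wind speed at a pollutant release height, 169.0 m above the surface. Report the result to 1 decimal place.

29.7 knots

Log law: V ∝ ln(z/z₀). From the pair, with r = V₁/V₂ = 0.70703,
ln z₀ = (ln z₁ − r·ln z₂)/(1 − r) = (1.4110 − 0.70703×3.5835)/0.29297 = -3.8320 → z₀ = 0.02167 m
V₃ = V₁ · ln(z₃/z₀)/ln(z₁/z₀) = 17.4 × 8.9619/5.2430 = 29.7420 knots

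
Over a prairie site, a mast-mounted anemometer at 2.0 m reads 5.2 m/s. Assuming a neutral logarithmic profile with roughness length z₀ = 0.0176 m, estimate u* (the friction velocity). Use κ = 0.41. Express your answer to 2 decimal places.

u* ≈ 0.45 m/s

Log law: V(z) = (u*/κ) · ln(z/z₀) ⇒ u* = κ · V / ln(z/z₀)
u* = 0.41 × 5.2 / ln(2.0/0.0176) = 0.41 × 5.2 / 4.7330
   = 2.1320 / 4.7330 = 0.4505 m/s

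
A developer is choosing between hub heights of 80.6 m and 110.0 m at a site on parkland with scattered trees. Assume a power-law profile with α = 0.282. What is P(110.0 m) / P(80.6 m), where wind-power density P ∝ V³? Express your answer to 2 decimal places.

Speed ratio: V_B/V_A = (z_B/z_A)^α = (110.0/80.6)^0.282 = (1.3648)^0.282 = 1.09166
Power-density ratio: P_B/P_A = (V_B/V_A)³ = (1.09166)³ = 1.30094

1.30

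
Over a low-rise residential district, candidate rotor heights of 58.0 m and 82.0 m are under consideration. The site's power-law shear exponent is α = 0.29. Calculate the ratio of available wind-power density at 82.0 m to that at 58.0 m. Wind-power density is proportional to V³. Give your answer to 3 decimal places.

Speed ratio: V_B/V_A = (z_B/z_A)^α = (82.0/58.0)^0.29 = (1.4138)^0.29 = 1.10564
Power-density ratio: P_B/P_A = (V_B/V_A)³ = (1.10564)³ = 1.35156

1.352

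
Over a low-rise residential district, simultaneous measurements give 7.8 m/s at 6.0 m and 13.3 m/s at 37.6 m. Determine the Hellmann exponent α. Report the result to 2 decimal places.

Power law: V₂/V₁ = (z₂/z₁)^α ⇒ α = ln(V₂/V₁) / ln(z₂/z₁)
α = ln(13.3/7.8) / ln(37.6/6.0) = ln(1.7051) / ln(6.2667)
  = 0.53364 / 1.83524 = 0.29077

α ≈ 0.29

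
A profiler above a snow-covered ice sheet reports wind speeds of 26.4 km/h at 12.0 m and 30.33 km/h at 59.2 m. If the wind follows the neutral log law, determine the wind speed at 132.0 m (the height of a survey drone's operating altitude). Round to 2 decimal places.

32.30 km/h

Log law: V ∝ ln(z/z₀). From the pair, with r = V₁/V₂ = 0.87043,
ln z₀ = (ln z₁ − r·ln z₂)/(1 − r) = (2.4849 − 0.87043×4.0809)/0.12957 = -8.2364 → z₀ = 0.0002648 m
V₃ = V₁ · ln(z₃/z₀)/ln(z₁/z₀) = 26.4 × 13.1192/10.7213 = 32.3045 km/h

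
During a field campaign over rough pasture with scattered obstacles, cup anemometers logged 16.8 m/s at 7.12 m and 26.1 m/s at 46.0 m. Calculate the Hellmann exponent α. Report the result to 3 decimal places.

α ≈ 0.236

Power law: V₂/V₁ = (z₂/z₁)^α ⇒ α = ln(V₂/V₁) / ln(z₂/z₁)
α = ln(26.1/16.8) / ln(46.0/7.12) = ln(1.5536) / ln(6.4607)
  = 0.44056 / 1.86573 = 0.23613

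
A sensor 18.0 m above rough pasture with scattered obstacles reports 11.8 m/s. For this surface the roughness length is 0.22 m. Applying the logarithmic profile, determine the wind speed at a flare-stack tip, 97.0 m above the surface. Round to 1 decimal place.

Log law: V(z) ∝ ln(z/z₀), so V₂/V₁ = ln(z₂/z₀) / ln(z₁/z₀).
ln(97.0/0.22) = 6.0888, ln(18.0/0.22) = 4.4045
V₂ = 11.8 × 6.0888/4.4045 = 11.8 × 1.3824 = 16.3125 m/s

16.3 m/s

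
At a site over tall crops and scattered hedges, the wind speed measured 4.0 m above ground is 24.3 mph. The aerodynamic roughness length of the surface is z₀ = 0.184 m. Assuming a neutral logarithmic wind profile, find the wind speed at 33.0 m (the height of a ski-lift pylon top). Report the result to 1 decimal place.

Log law: V(z) ∝ ln(z/z₀), so V₂/V₁ = ln(z₂/z₀) / ln(z₁/z₀).
ln(33.0/0.184) = 5.1893, ln(4.0/0.184) = 3.0791
V₂ = 24.3 × 5.1893/3.0791 = 24.3 × 1.6853 = 40.9536 mph

41.0 mph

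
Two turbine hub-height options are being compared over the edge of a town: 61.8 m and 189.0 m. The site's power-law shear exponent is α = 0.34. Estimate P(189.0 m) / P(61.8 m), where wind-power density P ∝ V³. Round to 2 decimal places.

Speed ratio: V_B/V_A = (z_B/z_A)^α = (189.0/61.8)^0.34 = (3.0583)^0.34 = 1.46238
Power-density ratio: P_B/P_A = (V_B/V_A)³ = (1.46238)³ = 3.12740

3.13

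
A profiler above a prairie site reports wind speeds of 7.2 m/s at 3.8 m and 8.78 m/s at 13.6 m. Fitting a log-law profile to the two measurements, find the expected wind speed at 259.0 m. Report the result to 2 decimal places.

12.43 m/s

Log law: V ∝ ln(z/z₀). From the pair, with r = V₁/V₂ = 0.82005,
ln z₀ = (ln z₁ − r·ln z₂)/(1 − r) = (1.3350 − 0.82005×2.6101)/0.17995 = -4.4754 → z₀ = 0.01139 m
V₃ = V₁ · ln(z₃/z₀)/ln(z₁/z₀) = 7.2 × 10.0323/5.8104 = 12.4315 m/s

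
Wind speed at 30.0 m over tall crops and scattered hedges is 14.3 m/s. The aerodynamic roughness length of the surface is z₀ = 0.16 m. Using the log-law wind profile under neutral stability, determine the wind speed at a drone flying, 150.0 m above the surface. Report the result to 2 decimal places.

Log law: V(z) ∝ ln(z/z₀), so V₂/V₁ = ln(z₂/z₀) / ln(z₁/z₀).
ln(150.0/0.16) = 6.8432, ln(30.0/0.16) = 5.2338
V₂ = 14.3 × 6.8432/5.2338 = 14.3 × 1.3075 = 18.6974 m/s

18.70 m/s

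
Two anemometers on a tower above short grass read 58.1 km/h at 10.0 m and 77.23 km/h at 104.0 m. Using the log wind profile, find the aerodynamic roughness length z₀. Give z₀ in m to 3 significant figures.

Log law: V(z) ∝ ln(z/z₀). With r = V₁/V₂ = 58.1/77.23 = 0.75230,
r · ln(z₂/z₀) = ln(z₁/z₀) ⇒ ln z₀ = (ln z₁ − r·ln z₂)/(1 − r)
ln z₀ = (2.30259 − 0.75230×4.64439) / 0.24770 = -4.8097
z₀ = exp(-4.8097) = 0.008150 m

z₀ ≈ 0.00815 m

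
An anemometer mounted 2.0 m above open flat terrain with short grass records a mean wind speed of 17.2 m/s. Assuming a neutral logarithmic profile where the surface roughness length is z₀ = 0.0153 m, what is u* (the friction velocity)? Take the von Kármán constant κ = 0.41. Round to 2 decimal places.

u* ≈ 1.45 m/s

Log law: V(z) = (u*/κ) · ln(z/z₀) ⇒ u* = κ · V / ln(z/z₀)
u* = 0.41 × 17.2 / ln(2.0/0.0153) = 0.41 × 17.2 / 4.8730
   = 7.0520 / 4.8730 = 1.4471 m/s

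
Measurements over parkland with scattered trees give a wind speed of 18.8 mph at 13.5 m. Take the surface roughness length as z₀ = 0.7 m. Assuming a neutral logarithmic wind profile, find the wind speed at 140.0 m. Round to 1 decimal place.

33.7 mph

Log law: V(z) ∝ ln(z/z₀), so V₂/V₁ = ln(z₂/z₀) / ln(z₁/z₀).
ln(140.0/0.7) = 5.2983, ln(13.5/0.7) = 2.9594
V₂ = 18.8 × 5.2983/2.9594 = 18.8 × 1.7904 = 33.6587 mph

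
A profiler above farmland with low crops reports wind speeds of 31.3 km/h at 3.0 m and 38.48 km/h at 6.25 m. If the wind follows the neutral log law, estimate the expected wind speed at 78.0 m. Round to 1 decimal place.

63.2 km/h

Log law: V ∝ ln(z/z₀). From the pair, with r = V₁/V₂ = 0.81341,
ln z₀ = (ln z₁ − r·ln z₂)/(1 − r) = (1.0986 − 0.81341×1.8326)/0.18659 = -2.1010 → z₀ = 0.1223 m
V₃ = V₁ · ln(z₃/z₀)/ln(z₁/z₀) = 31.3 × 6.4577/3.1996 = 63.1721 km/h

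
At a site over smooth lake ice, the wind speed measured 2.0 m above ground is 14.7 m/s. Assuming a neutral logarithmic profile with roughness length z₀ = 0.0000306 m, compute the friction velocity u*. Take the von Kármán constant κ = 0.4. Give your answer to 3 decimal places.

Log law: V(z) = (u*/κ) · ln(z/z₀) ⇒ u* = κ · V / ln(z/z₀)
u* = 0.4 × 14.7 / ln(2.0/0.0000306) = 0.4 × 14.7 / 11.0877
   = 5.8800 / 11.0877 = 0.5303 m/s

u* ≈ 0.530 m/s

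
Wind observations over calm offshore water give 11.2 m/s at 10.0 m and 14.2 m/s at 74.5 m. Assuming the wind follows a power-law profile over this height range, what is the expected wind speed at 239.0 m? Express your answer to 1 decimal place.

First find α: α = ln(V₂/V₁)/ln(z₂/z₁) = ln(14.2/11.2)/ln(74.5/10.0) = 0.23733/2.00821 = 0.1182
Extrapolate from 74.5 m to 239.0 m: V₃ = 14.2 × (239.0/74.5)^0.1182 = 14.2 × 1.1477 = 16.2973 m/s

16.3 m/s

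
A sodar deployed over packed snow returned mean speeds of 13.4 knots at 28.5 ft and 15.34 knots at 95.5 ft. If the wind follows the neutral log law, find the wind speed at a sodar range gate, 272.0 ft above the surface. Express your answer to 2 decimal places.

17.02 knots

Log law: V ∝ ln(z/z₀). From the pair, with r = V₁/V₂ = 0.87353,
ln z₀ = (ln z₁ − r·ln z₂)/(1 − r) = (3.3499 − 0.87353×4.5591)/0.12647 = -5.0025 → z₀ = 0.006721 ft
V₃ = V₁ · ln(z₃/z₀)/ln(z₁/z₀) = 13.4 × 10.6083/8.3524 = 17.0192 knots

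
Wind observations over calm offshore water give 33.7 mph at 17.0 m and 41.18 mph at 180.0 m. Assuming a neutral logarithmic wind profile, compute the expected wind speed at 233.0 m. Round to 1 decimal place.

Log law: V ∝ ln(z/z₀). From the pair, with r = V₁/V₂ = 0.81836,
ln z₀ = (ln z₁ − r·ln z₂)/(1 − r) = (2.8332 − 0.81836×5.1930)/0.18164 = -7.7983 → z₀ = 0.0004105 m
V₃ = V₁ · ln(z₃/z₀)/ln(z₁/z₀) = 33.7 × 13.2493/10.6315 = 41.9981 mph

42.0 mph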